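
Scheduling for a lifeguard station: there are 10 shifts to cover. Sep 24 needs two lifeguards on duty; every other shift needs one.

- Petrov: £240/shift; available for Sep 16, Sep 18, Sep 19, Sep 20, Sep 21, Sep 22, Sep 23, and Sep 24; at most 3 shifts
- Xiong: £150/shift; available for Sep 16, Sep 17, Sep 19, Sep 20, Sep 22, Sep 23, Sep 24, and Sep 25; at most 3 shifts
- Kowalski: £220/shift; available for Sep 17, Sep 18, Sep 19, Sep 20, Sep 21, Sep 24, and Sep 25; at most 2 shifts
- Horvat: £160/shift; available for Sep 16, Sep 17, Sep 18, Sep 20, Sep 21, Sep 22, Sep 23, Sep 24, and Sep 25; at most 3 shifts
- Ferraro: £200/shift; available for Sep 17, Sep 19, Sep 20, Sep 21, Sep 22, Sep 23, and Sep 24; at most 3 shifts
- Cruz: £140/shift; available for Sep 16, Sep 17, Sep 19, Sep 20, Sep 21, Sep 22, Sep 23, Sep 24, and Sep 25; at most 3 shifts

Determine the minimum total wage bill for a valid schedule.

Picking the cheapest available lifeguard for each shift independently would cost £1570, but that ignores the shift limits.
An optimal schedule: Sep 16→Cruz, Sep 17→Cruz, Sep 18→Horvat, Sep 19→Xiong, Sep 20→Ferraro, Sep 21→Horvat, Sep 22→Xiong, Sep 23→Xiong, Sep 24→Horvat+Ferraro, Sep 25→Cruz.
Total: 140 + 140 + 160 + 150 + 200 + 160 + 150 + 150 + 160 + 200 + 140 = £1750.

£1750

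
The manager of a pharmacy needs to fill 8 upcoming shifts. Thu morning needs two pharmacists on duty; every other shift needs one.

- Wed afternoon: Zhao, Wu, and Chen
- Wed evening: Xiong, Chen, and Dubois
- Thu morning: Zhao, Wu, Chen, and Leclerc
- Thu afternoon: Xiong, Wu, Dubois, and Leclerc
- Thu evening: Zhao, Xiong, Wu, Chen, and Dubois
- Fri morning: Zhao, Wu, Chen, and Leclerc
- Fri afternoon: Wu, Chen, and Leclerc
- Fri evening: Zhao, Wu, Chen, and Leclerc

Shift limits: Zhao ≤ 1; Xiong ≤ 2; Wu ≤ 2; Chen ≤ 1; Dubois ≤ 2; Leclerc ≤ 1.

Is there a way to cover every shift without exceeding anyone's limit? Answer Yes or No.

Total capacity is 9 and 9 slots are needed, so capacity alone doesn't rule it out.
Shifts {Wed afternoon, Thu morning, Fri morning, Fri afternoon, Fri evening} need 6 worker-slots in total, but the pharmacists available for any of those shifts (Zhao, Wu, Chen, and Leclerc) can supply at most 5 among them. So no valid schedule exists.

No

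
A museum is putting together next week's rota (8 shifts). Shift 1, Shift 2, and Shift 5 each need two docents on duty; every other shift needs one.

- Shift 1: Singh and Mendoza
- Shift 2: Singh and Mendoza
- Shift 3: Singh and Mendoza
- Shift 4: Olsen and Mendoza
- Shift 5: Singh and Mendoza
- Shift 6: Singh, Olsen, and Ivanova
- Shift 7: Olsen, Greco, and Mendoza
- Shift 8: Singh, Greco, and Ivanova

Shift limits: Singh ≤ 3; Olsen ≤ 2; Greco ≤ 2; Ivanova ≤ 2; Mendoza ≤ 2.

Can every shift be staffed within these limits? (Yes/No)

Total capacity is 11 and 11 slots are needed, so capacity alone doesn't rule it out.
Shifts {Shift 1, Shift 2, Shift 5} need 6 worker-slots in total, but the docents available for any of those shifts (Singh and Mendoza) can supply at most 5 among them. So no valid schedule exists.

No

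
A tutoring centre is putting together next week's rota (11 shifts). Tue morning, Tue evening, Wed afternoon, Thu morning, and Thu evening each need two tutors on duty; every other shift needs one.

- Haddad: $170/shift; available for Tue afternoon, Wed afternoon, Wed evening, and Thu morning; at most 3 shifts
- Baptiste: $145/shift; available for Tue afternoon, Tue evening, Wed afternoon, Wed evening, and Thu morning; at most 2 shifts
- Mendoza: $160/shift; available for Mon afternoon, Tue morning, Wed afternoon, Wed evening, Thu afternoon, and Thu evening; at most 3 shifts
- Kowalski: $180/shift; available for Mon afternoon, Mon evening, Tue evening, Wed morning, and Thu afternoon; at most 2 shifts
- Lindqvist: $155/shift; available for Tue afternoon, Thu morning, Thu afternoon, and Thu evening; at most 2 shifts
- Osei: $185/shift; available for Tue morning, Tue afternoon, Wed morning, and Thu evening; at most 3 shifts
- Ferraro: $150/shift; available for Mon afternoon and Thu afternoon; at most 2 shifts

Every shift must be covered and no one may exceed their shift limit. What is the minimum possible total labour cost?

$2620

Mon evening can only be covered by Kowalski, so that assignment is forced.
Tue morning can only be covered by Mendoza and Osei, so that assignment is forced.
Tue evening can only be covered by Baptiste and Kowalski, so that assignment is forced.
Picking the cheapest available tutor for each shift independently would cost $2540, but that ignores the shift limits.
An optimal schedule: Mon afternoon→Ferraro, Mon evening→Kowalski, Tue morning→Mendoza+Osei, Tue afternoon→Haddad, Tue evening→Baptiste+Kowalski, Wed morning→Osei, Wed afternoon→Baptiste+Mendoza, Wed evening→Haddad, Thu morning→Lindqvist+Haddad, Thu afternoon→Ferraro, Thu evening→Lindqvist+Mendoza.
Total: 150 + 180 + 160 + 185 + 170 + 145 + 180 + 185 + 145 + 160 + 170 + 155 + 170 + 150 + 155 + 160 = $2620.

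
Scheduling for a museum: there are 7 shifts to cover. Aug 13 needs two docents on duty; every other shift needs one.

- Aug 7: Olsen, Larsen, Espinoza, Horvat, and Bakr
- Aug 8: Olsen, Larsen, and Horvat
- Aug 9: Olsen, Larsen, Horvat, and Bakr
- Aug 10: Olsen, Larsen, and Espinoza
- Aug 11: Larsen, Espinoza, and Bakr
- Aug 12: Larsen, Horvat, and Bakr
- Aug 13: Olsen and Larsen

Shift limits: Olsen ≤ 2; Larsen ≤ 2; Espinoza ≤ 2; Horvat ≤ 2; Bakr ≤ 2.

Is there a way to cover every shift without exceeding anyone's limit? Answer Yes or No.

Aug 13 can only be covered by Olsen and Larsen, so that assignment is forced.
One valid schedule: Aug 7→Espinoza, Aug 8→Olsen, Aug 9→Horvat, Aug 10→Larsen, Aug 11→Espinoza, Aug 12→Horvat, Aug 13→Olsen+Larsen.
Loads: Olsen 2/2, Larsen 2/2, Espinoza 2/2, Horvat 2/2, Bakr 0/2 — all within limits.

Yes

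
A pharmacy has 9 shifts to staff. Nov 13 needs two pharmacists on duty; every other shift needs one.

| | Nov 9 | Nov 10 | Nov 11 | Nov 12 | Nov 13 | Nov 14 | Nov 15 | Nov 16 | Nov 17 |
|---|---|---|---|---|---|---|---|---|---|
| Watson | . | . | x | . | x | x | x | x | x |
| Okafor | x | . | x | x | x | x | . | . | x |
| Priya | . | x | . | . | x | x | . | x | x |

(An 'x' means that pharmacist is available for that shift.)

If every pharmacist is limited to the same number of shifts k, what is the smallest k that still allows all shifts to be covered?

With 3 pharmacists and 10 worker-slots to fill, someone must work at least ⌈10/3⌉ = 4 shifts, so k ≥ 4.
k = 4 works: Nov 9→Okafor, Nov 10→Priya, Nov 11→Watson, Nov 12→Okafor, Nov 13→Watson+Okafor, Nov 14→Okafor, Nov 15→Watson, Nov 16→Watson, Nov 17→Priya.
Loads: Watson 4, Okafor 4, Priya 2 — all ≤ 4.

4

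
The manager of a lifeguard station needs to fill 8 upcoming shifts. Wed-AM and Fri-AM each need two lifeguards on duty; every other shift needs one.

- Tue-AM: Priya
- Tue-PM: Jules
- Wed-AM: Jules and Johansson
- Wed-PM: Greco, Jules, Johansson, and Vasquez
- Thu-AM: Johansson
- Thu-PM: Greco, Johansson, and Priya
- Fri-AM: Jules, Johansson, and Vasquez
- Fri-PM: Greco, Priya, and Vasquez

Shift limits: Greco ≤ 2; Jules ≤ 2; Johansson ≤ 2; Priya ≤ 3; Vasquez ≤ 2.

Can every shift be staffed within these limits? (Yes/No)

Total capacity is 11 and 10 slots are needed, so capacity alone doesn't rule it out.
Shifts {Tue-PM, Wed-AM, Thu-AM, Fri-AM} need 6 worker-slots in total, but the lifeguards available for any of those shifts (Jules, Johansson, and Vasquez) can supply at most 5 among them. So no valid schedule exists.

No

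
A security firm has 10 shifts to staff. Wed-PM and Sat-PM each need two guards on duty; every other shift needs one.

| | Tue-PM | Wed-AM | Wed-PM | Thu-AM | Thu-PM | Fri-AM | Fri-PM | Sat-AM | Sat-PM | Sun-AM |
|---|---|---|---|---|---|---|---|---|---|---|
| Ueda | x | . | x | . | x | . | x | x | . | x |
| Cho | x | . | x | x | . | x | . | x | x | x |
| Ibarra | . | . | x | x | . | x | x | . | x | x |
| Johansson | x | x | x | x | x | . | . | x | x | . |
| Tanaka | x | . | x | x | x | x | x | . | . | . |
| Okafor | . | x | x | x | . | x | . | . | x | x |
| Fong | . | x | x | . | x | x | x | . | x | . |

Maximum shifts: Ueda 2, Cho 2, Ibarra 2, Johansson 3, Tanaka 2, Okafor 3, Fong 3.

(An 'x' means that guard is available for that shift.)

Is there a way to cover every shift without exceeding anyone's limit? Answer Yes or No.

Yes

One valid schedule: Tue-PM→Ueda, Wed-AM→Johansson, Wed-PM→Tanaka+Okafor, Thu-AM→Cho, Thu-PM→Johansson, Fri-AM→Ibarra, Fri-PM→Ibarra, Sat-AM→Ueda, Sat-PM→Johansson+Okafor, Sun-AM→Cho.
Loads: Ueda 2/2, Cho 2/2, Ibarra 2/2, Johansson 3/3, Tanaka 1/2, Okafor 2/3, Fong 0/3 — all within limits.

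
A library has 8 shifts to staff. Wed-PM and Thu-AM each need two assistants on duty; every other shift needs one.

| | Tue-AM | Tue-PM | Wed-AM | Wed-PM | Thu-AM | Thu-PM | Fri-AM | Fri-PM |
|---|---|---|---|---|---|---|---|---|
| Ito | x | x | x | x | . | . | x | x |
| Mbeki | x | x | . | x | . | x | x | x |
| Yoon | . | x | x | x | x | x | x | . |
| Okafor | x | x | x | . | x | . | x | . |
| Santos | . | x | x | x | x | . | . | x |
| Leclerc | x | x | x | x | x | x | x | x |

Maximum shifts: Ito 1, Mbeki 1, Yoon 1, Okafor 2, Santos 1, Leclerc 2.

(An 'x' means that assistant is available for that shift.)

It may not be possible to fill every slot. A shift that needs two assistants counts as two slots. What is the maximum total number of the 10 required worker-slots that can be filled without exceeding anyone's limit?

8

Total capacity across all assistants is 1+1+1+2+1+2 = 8, and 10 slots are needed, so at most 8 can be filled.
An assignment achieving 8: Tue-AM→Ito, Wed-AM→Okafor, Wed-PM→Leclerc, Thu-AM→Yoon+Okafor, Thu-PM→Mbeki, Fri-AM→Leclerc, Fri-PM→Santos.
Loads: Ito 1/1, Mbeki 1/1, Yoon 1/1, Okafor 2/2, Santos 1/1, Leclerc 2/2.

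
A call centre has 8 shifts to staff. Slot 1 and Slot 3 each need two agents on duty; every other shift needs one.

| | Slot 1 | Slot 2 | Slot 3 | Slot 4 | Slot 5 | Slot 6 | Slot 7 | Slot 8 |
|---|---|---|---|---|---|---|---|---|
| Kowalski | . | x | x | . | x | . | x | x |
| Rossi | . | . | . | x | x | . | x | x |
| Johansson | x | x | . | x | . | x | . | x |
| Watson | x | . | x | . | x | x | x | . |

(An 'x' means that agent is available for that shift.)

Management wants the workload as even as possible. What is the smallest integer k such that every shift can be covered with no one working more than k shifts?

3

With 4 agents and 10 worker-slots to fill, someone must work at least ⌈10/4⌉ = 3 shifts, so k ≥ 3.
k = 3 works: Slot 1→Johansson+Watson, Slot 2→Kowalski, Slot 3→Kowalski+Watson, Slot 4→Rossi, Slot 5→Kowalski, Slot 6→Johansson, Slot 7→Rossi, Slot 8→Rossi.
Loads: Kowalski 3, Rossi 3, Johansson 2, Watson 2 — all ≤ 3.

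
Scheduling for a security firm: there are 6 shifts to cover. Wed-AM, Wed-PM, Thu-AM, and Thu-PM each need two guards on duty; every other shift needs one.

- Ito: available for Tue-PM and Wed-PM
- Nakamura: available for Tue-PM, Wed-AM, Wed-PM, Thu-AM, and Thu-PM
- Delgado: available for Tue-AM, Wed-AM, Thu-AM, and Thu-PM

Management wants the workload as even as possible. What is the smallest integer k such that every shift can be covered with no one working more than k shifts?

4

With 3 guards and 10 worker-slots to fill, someone must work at least ⌈10/3⌉ = 4 shifts, so k ≥ 4.
k = 4 works: Tue-AM→Delgado, Tue-PM→Ito, Wed-AM→Nakamura+Delgado, Wed-PM→Ito+Nakamura, Thu-AM→Nakamura+Delgado, Thu-PM→Nakamura+Delgado.
Loads: Ito 2, Nakamura 4, Delgado 4 — all ≤ 4.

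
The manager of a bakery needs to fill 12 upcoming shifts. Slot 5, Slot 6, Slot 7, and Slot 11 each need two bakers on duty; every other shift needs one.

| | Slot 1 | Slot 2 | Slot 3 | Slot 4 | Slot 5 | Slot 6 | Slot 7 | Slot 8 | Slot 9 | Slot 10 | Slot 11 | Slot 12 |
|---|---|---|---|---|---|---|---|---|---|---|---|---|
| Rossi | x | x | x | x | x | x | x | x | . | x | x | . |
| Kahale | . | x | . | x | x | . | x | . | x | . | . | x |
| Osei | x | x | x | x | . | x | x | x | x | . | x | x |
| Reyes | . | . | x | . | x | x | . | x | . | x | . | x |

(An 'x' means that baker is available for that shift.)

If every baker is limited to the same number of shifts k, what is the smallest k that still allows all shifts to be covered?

4

With 4 bakers and 16 worker-slots to fill, someone must work at least ⌈16/4⌉ = 4 shifts, so k ≥ 4.
k = 4 works: Slot 1→Rossi, Slot 2→Rossi, Slot 3→Osei, Slot 4→Kahale, Slot 5→Kahale+Reyes, Slot 6→Osei+Reyes, Slot 7→Kahale+Osei, Slot 8→Reyes, Slot 9→Kahale, Slot 10→Rossi, Slot 11→Rossi+Osei, Slot 12→Reyes.
Loads: Rossi 4, Kahale 4, Osei 4, Reyes 4 — all ≤ 4.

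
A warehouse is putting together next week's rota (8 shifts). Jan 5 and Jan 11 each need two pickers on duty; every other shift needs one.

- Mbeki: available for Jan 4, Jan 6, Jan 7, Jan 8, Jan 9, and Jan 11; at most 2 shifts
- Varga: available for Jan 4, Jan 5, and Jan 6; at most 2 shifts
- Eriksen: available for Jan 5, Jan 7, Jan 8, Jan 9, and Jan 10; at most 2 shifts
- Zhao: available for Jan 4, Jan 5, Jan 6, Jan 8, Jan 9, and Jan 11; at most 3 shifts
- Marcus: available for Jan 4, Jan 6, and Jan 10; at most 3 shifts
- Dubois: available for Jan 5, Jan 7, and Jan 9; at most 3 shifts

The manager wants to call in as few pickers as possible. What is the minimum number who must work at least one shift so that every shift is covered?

4

10 slots to fill and no one can take more than 3, so at least ⌈10/3⌉ = 4 pickers are needed.
Mbeki, Eriksen, Zhao, and Marcus alone can cover everything: Jan 4→Marcus, Jan 5→Eriksen+Zhao, Jan 6→Marcus, Jan 7→Mbeki, Jan 8→Eriksen, Jan 9→Zhao, Jan 10→Marcus, Jan 11→Mbeki+Zhao.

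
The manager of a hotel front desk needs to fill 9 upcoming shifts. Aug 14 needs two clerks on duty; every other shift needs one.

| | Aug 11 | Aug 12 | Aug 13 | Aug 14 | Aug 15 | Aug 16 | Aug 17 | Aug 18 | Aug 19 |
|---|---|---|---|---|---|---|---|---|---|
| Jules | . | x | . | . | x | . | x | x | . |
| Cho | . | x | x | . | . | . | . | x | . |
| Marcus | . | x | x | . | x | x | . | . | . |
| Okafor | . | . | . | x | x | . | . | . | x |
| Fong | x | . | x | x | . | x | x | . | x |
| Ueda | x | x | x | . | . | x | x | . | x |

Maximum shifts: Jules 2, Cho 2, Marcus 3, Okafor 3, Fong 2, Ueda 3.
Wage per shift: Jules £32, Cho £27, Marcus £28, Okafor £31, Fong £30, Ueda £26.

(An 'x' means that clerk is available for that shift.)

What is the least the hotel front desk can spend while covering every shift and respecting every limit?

Aug 14 can only be covered by Okafor and Fong, so that assignment is forced.
Picking the cheapest available clerk for each shift independently would cost £272, but that ignores the shift limits.
An optimal schedule: Aug 11→Ueda, Aug 12→Cho, Aug 13→Marcus, Aug 14→Fong+Okafor, Aug 15→Marcus, Aug 16→Marcus, Aug 17→Ueda, Aug 18→Cho, Aug 19→Ueda.
Total: 26 + 27 + 28 + 30 + 31 + 28 + 28 + 26 + 27 + 26 = £277.

£277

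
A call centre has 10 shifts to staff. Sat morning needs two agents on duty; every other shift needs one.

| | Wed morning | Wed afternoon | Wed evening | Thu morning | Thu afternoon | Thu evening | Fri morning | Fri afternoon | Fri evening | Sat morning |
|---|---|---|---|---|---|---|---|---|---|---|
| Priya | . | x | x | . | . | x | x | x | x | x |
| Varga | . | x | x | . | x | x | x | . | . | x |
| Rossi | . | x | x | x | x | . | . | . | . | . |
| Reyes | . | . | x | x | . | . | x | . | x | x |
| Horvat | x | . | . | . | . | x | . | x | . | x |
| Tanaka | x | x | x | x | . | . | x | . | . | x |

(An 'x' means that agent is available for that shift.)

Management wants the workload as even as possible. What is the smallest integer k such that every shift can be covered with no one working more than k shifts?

2

With 6 agents and 11 worker-slots to fill, someone must work at least ⌈11/6⌉ = 2 shifts, so k ≥ 2.
k = 2 works: Wed morning→Horvat, Wed afternoon→Rossi, Wed evening→Reyes, Thu morning→Rossi, Thu afternoon→Varga, Thu evening→Varga, Fri morning→Reyes, Fri afternoon→Priya, Fri evening→Priya, Sat morning→Horvat+Tanaka.
Loads: Priya 2, Varga 2, Rossi 2, Reyes 2, Horvat 2, Tanaka 1 — all ≤ 2.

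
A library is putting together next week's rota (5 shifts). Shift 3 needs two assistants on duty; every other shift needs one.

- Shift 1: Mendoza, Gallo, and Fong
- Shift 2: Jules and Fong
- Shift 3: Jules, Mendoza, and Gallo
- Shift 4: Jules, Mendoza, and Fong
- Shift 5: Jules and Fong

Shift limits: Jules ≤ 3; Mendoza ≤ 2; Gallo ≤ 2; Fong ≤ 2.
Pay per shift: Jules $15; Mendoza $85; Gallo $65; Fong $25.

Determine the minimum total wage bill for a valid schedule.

Picking the cheapest available assistant for each shift independently would cost $150, but that ignores the shift limits.
An optimal schedule: Shift 1→Fong, Shift 2→Jules, Shift 3→Jules+Gallo, Shift 4→Fong, Shift 5→Jules.
Total: 25 + 15 + 15 + 65 + 25 + 15 = $160.

$160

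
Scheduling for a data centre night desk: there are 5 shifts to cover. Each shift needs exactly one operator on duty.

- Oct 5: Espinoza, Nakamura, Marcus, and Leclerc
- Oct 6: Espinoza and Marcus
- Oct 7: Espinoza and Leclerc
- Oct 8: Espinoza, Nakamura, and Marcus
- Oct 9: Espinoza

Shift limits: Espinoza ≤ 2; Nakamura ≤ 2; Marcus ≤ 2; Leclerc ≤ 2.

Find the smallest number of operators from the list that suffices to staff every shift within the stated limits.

3

5 slots to fill and no one can take more than 2, so at least ⌈5/2⌉ = 3 operators are needed.
Espinoza, Nakamura, and Marcus alone can cover everything: Oct 5→Nakamura, Oct 6→Marcus, Oct 7→Espinoza, Oct 8→Nakamura, Oct 9→Espinoza.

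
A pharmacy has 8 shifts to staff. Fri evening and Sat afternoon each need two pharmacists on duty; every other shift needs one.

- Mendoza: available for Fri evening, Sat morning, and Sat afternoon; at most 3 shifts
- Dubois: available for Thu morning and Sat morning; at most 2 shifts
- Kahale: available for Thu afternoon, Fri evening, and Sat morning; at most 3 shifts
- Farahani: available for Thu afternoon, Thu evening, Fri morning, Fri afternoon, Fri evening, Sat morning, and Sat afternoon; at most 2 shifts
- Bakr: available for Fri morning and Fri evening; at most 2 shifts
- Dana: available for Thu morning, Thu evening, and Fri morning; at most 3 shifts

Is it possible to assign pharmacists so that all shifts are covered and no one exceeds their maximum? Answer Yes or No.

Fri afternoon can only be covered by Farahani, so that assignment is forced.
Sat afternoon can only be covered by Mendoza and Farahani, so that assignment is forced.
One valid schedule: Thu morning→Dubois, Thu afternoon→Kahale, Thu evening→Dana, Fri morning→Bakr, Fri afternoon→Farahani, Fri evening→Mendoza+Kahale, Sat morning→Mendoza, Sat afternoon→Mendoza+Farahani.
Loads: Mendoza 3/3, Dubois 1/2, Kahale 2/3, Farahani 2/2, Bakr 1/2, Dana 1/3 — all within limits.

Yes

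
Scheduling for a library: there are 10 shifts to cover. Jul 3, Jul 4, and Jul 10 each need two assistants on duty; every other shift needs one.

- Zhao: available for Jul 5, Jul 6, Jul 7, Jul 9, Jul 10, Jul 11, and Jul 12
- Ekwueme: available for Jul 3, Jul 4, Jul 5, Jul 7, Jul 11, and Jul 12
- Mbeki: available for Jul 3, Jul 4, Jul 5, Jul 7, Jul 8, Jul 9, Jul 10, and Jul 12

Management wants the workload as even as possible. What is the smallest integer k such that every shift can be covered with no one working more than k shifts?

With 3 assistants and 13 worker-slots to fill, someone must work at least ⌈13/3⌉ = 5 shifts, so k ≥ 5.
k = 5 works: Jul 3→Ekwueme+Mbeki, Jul 4→Ekwueme+Mbeki, Jul 5→Zhao, Jul 6→Zhao, Jul 7→Ekwueme, Jul 8→Mbeki, Jul 9→Zhao, Jul 10→Zhao+Mbeki, Jul 11→Zhao, Jul 12→Ekwueme.
Loads: Zhao 5, Ekwueme 4, Mbeki 4 — all ≤ 5.

5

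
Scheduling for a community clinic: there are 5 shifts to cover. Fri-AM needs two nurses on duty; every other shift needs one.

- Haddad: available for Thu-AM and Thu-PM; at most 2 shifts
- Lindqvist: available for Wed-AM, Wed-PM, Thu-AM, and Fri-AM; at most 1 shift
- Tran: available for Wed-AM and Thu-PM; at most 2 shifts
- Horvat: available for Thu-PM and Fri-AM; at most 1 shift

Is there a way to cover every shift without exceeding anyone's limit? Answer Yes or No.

No

Total capacity is 6 and 6 slots are needed, so capacity alone doesn't rule it out.
Shifts {Wed-PM, Fri-AM} need 3 worker-slots in total, but the nurses available for any of those shifts (Lindqvist and Horvat) can supply at most 2 among them. So no valid schedule exists.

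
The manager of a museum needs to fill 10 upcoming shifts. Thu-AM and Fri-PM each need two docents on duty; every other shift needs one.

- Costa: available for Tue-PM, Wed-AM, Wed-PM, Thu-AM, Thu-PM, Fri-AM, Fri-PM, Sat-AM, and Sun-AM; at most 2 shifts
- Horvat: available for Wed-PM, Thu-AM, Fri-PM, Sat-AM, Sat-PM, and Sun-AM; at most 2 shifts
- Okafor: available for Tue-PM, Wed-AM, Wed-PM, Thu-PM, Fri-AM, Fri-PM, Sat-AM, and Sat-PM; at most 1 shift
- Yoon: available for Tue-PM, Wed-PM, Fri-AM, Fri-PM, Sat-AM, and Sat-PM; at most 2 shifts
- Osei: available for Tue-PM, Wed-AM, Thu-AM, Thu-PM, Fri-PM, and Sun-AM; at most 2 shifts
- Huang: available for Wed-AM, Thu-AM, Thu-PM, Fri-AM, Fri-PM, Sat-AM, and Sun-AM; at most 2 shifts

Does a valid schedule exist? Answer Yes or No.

No

Total capacity is 2+2+1+2+2+2 = 11 but 12 worker-slots are needed — infeasible.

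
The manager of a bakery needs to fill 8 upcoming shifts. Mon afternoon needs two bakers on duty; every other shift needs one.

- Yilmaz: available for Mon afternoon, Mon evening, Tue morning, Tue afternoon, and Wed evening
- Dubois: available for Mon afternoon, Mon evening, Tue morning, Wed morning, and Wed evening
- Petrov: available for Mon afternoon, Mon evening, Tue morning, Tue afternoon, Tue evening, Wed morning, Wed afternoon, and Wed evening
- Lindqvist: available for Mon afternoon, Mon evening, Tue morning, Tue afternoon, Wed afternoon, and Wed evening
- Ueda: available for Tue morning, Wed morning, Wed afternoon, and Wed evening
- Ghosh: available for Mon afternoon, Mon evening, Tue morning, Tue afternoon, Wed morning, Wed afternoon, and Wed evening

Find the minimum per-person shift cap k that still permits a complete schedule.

With 6 bakers and 9 worker-slots to fill, someone must work at least ⌈9/6⌉ = 2 shifts, so k ≥ 2.
k = 2 works: Mon afternoon→Lindqvist+Ghosh, Mon evening→Yilmaz, Tue morning→Dubois, Tue afternoon→Yilmaz, Tue evening→Petrov, Wed morning→Dubois, Wed afternoon→Petrov, Wed evening→Lindqvist.
Loads: Yilmaz 2, Dubois 2, Petrov 2, Lindqvist 2, Ueda 0, Ghosh 1 — all ≤ 2.

2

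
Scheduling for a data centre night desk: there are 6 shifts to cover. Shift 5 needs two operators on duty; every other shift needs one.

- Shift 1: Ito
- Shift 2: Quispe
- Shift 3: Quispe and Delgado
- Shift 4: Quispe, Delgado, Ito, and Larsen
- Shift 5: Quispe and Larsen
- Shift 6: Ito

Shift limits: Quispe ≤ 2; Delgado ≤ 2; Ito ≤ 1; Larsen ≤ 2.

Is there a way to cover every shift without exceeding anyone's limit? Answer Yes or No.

No

Total capacity is 7 and 7 slots are needed, so capacity alone doesn't rule it out.
Shifts {Shift 1, Shift 6} need 2 worker-slots in total, but the operators available for any of those shifts (Ito) can supply at most 1 among them. So no valid schedule exists.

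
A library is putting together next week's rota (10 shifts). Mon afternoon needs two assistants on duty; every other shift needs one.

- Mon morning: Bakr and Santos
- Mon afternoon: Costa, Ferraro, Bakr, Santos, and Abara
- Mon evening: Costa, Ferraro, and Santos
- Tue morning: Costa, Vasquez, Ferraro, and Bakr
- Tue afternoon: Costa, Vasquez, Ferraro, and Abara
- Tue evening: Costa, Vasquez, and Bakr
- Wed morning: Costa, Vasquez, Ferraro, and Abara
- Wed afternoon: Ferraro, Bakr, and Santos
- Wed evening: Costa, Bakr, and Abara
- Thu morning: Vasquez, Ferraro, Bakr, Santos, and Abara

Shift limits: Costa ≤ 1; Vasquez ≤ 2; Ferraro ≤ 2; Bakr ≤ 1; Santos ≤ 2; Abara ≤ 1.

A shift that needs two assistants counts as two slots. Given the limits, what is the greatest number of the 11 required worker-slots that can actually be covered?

Total capacity across all assistants is 1+2+2+1+2+1 = 9, and 11 slots are needed, so at most 9 can be filled.
An assignment achieving 9: Mon morning→Bakr, Mon afternoon→Santos, Mon evening→Costa, Tue morning→Vasquez, Tue afternoon→Ferraro, Tue evening→Vasquez, Wed afternoon→Ferraro, Wed evening→Abara, Thu morning→Santos.
Loads: Costa 1/1, Vasquez 2/2, Ferraro 2/2, Bakr 1/1, Santos 2/2, Abara 1/1.

9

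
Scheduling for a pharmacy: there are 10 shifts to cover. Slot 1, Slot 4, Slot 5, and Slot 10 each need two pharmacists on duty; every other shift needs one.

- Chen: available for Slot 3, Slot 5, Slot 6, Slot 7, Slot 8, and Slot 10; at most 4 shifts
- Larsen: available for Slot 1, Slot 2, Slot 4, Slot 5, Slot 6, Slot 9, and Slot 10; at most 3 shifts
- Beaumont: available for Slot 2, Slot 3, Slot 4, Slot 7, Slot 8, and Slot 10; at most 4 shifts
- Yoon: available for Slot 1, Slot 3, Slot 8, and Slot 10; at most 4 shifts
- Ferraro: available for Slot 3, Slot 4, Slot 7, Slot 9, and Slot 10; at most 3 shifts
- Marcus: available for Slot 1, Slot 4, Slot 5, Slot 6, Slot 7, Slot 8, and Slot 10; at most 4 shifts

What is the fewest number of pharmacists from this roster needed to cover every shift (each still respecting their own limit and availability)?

14 slots to fill and no one can take more than 4, so at least ⌈14/4⌉ = 4 pharmacists are needed.
Chen, Larsen, Beaumont, and Marcus alone can cover everything: Slot 1→Larsen+Marcus, Slot 2→Larsen, Slot 3→Chen, Slot 4→Beaumont+Marcus, Slot 5→Chen+Marcus, Slot 6→Chen, Slot 7→Chen, Slot 8→Beaumont, Slot 9→Larsen, Slot 10→Beaumont+Marcus.

4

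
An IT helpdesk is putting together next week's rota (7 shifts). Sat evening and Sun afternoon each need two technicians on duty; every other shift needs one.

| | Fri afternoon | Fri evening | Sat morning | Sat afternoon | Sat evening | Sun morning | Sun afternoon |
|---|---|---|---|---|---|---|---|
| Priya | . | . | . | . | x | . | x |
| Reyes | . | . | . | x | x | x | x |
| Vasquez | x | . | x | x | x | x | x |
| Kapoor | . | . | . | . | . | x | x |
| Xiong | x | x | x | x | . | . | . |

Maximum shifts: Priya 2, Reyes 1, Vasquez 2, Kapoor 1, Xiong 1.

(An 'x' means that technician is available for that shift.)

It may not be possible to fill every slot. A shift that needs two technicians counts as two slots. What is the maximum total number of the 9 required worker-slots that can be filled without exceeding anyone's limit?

7

Total capacity across all technicians is 2+1+2+1+1 = 7, and 9 slots are needed, so at most 7 can be filled.
An assignment achieving 7: Fri afternoon→Vasquez, Fri evening→Xiong, Sat morning→Vasquez, Sat afternoon→Reyes, Sat evening→Priya, Sun morning→Kapoor, Sun afternoon→Priya.
Loads: Priya 2/2, Reyes 1/1, Vasquez 2/2, Kapoor 1/1, Xiong 1/1.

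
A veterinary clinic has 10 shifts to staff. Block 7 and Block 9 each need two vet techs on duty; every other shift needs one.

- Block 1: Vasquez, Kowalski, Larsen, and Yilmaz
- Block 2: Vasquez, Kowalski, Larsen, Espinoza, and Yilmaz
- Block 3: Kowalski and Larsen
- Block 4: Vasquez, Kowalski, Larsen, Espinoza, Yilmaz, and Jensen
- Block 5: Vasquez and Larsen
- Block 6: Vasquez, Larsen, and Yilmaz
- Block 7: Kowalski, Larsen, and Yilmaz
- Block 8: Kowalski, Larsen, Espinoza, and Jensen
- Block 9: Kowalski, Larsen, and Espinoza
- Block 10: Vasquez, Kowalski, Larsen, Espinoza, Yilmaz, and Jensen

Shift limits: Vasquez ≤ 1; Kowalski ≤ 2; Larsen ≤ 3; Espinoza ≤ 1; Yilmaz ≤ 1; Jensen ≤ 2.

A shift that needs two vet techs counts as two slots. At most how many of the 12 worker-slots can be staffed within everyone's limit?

Total capacity across all vet techs is 1+2+3+1+1+2 = 10, and 12 slots are needed, so at most 10 can be filled.
An assignment achieving 10: Block 1→Yilmaz, Block 3→Kowalski, Block 4→Jensen, Block 5→Vasquez, Block 6→Larsen, Block 7→Kowalski+Larsen, Block 8→Jensen, Block 9→Larsen+Espinoza.
Loads: Vasquez 1/1, Kowalski 2/2, Larsen 3/3, Espinoza 1/1, Yilmaz 1/1, Jensen 2/2.

10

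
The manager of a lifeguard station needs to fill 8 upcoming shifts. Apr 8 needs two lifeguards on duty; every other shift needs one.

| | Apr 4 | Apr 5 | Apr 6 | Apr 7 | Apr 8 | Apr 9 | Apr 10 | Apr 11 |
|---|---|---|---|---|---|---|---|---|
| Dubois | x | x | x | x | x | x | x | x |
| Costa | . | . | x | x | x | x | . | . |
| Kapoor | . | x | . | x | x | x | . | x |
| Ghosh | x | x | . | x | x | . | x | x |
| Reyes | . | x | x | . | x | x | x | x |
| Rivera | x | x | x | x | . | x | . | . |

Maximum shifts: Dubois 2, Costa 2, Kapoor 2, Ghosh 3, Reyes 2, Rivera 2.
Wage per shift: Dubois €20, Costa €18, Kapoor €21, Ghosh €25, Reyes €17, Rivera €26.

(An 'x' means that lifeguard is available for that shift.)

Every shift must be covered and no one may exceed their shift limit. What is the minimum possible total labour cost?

€177

Picking the cheapest available lifeguard for each shift independently would cost €158, but that ignores the shift limits.
An optimal schedule: Apr 4→Dubois, Apr 5→Kapoor, Apr 6→Costa, Apr 7→Costa, Apr 8→Ghosh+Reyes, Apr 9→Reyes, Apr 10→Dubois, Apr 11→Kapoor.
Total: 20 + 21 + 18 + 18 + 25 + 17 + 17 + 20 + 21 = €177.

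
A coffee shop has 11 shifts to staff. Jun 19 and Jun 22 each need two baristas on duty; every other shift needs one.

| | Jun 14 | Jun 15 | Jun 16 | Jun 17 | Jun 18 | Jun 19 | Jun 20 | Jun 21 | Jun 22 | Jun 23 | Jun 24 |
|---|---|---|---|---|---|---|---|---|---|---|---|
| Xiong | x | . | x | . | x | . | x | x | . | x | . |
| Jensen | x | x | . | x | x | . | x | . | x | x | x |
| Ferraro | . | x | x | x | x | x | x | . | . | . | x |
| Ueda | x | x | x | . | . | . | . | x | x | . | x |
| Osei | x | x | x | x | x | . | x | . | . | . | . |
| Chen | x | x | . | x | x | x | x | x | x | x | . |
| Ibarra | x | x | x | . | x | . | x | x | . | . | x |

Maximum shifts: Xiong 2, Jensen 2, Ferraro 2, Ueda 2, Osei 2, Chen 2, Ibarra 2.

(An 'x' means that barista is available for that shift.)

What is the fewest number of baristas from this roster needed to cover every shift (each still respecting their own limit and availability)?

7

13 slots to fill and no one can take more than 2, so at least ⌈13/2⌉ = 7 baristas are needed.
Xiong, Jensen, Ferraro, Ueda, Osei, Chen, and Ibarra alone can cover everything: Jun 14→Osei, Jun 15→Osei, Jun 16→Ueda, Jun 17→Jensen, Jun 18→Chen, Jun 19→Ferraro+Chen, Jun 20→Ibarra, Jun 21→Xiong, Jun 22→Jensen+Ueda, Jun 23→Xiong, Jun 24→Ferraro.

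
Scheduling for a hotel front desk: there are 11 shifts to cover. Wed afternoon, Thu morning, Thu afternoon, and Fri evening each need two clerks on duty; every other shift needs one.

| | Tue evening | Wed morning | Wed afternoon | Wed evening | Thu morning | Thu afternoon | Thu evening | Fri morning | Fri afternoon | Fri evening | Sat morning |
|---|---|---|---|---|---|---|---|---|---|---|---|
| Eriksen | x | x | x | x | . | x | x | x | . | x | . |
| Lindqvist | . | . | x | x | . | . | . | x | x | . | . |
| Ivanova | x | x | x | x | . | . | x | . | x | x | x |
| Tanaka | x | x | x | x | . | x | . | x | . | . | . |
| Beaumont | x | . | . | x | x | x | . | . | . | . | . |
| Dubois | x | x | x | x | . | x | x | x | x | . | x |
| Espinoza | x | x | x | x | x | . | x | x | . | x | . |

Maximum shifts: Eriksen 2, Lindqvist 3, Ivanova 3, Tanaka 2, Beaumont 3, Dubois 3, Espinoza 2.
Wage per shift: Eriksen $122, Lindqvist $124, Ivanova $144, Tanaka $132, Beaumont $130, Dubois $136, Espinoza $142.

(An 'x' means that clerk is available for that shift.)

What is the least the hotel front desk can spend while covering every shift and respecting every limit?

Thu morning can only be covered by Beaumont and Espinoza, so that assignment is forced.
Picking the cheapest available clerk for each shift independently would cost $1904, but that ignores the shift limits.
An optimal schedule: Tue evening→Beaumont, Wed morning→Tanaka, Wed afternoon→Lindqvist+Dubois, Wed evening→Dubois, Thu morning→Beaumont+Espinoza, Thu afternoon→Beaumont+Tanaka, Thu evening→Eriksen, Fri morning→Lindqvist, Fri afternoon→Lindqvist, Fri evening→Eriksen+Espinoza, Sat morning→Dubois.
Total: 130 + 132 + 124 + 136 + 136 + 130 + 142 + 130 + 132 + 122 + 124 + 124 + 122 + 142 + 136 = $1962.

$1962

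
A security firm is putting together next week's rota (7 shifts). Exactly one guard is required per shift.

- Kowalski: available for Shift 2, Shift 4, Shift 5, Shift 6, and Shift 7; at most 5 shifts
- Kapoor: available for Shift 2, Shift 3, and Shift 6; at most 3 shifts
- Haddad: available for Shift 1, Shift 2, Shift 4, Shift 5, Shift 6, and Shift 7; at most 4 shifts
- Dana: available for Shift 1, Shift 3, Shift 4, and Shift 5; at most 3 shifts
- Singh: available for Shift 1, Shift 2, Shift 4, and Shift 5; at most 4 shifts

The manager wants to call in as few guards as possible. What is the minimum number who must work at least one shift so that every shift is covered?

2

7 slots to fill and no one can take more than 5, so at least ⌈7/5⌉ = 2 guards are needed.
Kowalski and Dana alone can cover everything: Shift 1→Dana, Shift 2→Kowalski, Shift 3→Dana, Shift 4→Kowalski, Shift 5→Kowalski, Shift 6→Kowalski, Shift 7→Kowalski.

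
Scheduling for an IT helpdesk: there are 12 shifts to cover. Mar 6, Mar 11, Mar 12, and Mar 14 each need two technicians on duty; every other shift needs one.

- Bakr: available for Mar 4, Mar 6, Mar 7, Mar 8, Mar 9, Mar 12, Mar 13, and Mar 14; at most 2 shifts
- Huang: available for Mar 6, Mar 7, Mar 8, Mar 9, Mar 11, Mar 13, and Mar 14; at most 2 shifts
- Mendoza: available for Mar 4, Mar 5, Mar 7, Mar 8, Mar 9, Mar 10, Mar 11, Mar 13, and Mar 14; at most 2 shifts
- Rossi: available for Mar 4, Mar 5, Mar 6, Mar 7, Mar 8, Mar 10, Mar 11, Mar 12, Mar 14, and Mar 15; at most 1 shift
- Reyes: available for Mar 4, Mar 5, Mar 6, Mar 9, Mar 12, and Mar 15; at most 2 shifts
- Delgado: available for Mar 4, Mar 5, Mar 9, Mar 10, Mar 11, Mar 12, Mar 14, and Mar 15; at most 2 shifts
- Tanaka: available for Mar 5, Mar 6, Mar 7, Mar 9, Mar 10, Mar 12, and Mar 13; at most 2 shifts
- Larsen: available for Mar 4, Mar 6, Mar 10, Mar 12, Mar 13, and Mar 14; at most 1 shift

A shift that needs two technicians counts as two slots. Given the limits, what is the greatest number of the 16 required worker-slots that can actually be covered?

Total capacity across all technicians is 2+2+2+1+2+2+2+1 = 14, and 16 slots are needed, so at most 14 can be filled.
An assignment achieving 14: Mar 4→Reyes, Mar 5→Mendoza, Mar 6→Reyes+Tanaka, Mar 7→Bakr, Mar 8→Bakr, Mar 9→Delgado, Mar 10→Delgado, Mar 11→Huang+Mendoza, Mar 12→Tanaka+Larsen, Mar 13→Huang, Mar 15→Rossi.
Loads: Bakr 2/2, Huang 2/2, Mendoza 2/2, Rossi 1/1, Reyes 2/2, Delgado 2/2, Tanaka 2/2, Larsen 1/1.

14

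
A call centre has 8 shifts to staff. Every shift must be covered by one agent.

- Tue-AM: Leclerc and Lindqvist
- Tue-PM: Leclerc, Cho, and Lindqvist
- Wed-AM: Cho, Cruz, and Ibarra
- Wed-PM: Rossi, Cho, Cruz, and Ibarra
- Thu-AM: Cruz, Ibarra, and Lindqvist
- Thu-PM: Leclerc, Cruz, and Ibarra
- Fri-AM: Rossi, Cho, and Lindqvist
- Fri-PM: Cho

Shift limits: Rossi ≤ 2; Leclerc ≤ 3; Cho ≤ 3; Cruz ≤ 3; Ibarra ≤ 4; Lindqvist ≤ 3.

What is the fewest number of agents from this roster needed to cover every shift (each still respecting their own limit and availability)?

8 slots to fill and no one can take more than 4, so at least ⌈8/4⌉ = 2 agents are needed.
Any 2 agents together have capacity at most 4+3 = 7 < 8 slots, so 2 can never suffice.
Leclerc, Cho, and Cruz alone can cover everything: Tue-AM→Leclerc, Tue-PM→Leclerc, Wed-AM→Cho, Wed-PM→Cruz, Thu-AM→Cruz, Thu-PM→Leclerc, Fri-AM→Cho, Fri-PM→Cho.

3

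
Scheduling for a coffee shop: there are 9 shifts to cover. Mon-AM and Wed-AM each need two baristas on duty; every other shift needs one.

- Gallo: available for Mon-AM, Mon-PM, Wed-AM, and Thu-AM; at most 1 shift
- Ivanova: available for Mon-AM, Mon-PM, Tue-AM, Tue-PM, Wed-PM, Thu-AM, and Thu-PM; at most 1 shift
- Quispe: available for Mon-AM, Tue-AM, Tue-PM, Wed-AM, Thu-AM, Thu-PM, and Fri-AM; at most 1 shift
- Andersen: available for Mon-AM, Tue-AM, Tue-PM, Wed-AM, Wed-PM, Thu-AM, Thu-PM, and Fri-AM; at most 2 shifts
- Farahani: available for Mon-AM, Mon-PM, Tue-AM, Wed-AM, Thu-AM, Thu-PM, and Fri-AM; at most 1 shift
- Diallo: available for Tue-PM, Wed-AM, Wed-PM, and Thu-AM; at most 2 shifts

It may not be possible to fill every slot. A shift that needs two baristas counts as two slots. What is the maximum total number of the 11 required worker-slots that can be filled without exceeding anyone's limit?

Total capacity across all baristas is 1+1+1+2+1+2 = 8, and 11 slots are needed, so at most 8 can be filled.
An assignment achieving 8: Mon-PM→Gallo, Tue-AM→Andersen, Tue-PM→Andersen, Wed-AM→Diallo, Wed-PM→Ivanova, Thu-AM→Diallo, Thu-PM→Farahani, Fri-AM→Quispe.
Loads: Gallo 1/1, Ivanova 1/1, Quispe 1/1, Andersen 2/2, Farahani 1/1, Diallo 2/2.

8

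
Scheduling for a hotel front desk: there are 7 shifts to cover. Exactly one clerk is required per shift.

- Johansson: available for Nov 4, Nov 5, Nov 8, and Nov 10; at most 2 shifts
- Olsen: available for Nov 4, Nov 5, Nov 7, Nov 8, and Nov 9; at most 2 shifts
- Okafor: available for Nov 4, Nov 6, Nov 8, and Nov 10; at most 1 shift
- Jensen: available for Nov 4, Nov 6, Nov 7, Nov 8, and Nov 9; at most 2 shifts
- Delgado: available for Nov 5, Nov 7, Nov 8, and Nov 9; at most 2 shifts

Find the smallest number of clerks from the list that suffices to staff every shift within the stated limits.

7 slots to fill and no one can take more than 2, so at least ⌈7/2⌉ = 4 clerks are needed.
Johansson, Olsen, Okafor, and Jensen alone can cover everything: Nov 4→Jensen, Nov 5→Johansson, Nov 6→Okafor, Nov 7→Olsen, Nov 8→Jensen, Nov 9→Olsen, Nov 10→Johansson.

4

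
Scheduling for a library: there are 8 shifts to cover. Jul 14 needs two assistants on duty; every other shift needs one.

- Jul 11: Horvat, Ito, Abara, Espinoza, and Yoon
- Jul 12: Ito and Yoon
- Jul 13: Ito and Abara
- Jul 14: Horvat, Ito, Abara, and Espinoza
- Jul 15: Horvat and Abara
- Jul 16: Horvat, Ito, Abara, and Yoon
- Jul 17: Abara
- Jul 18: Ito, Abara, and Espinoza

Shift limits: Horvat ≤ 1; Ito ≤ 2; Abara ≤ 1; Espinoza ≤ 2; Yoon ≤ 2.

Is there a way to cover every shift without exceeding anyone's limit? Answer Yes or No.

No

Total capacity is 1+2+1+2+2 = 8 but 9 worker-slots are needed — infeasible.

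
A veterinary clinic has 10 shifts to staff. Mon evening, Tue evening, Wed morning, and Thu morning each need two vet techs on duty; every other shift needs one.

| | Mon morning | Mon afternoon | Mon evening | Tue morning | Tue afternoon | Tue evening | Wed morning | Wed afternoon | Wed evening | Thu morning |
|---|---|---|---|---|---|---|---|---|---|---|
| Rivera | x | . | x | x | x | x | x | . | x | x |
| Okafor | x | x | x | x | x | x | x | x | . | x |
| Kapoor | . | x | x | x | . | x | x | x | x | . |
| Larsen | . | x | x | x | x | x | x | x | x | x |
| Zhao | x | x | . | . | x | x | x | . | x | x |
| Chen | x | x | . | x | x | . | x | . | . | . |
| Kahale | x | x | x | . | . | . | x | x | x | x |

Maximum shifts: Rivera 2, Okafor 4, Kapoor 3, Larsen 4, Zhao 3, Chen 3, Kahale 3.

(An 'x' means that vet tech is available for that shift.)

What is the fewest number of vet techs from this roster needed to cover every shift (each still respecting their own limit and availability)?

4

14 slots to fill and no one can take more than 4, so at least ⌈14/4⌉ = 4 vet techs are needed.
Okafor, Kapoor, Larsen, and Zhao alone can cover everything: Mon morning→Okafor, Mon afternoon→Larsen, Mon evening→Okafor+Kapoor, Tue morning→Okafor, Tue afternoon→Okafor, Tue evening→Larsen+Zhao, Wed morning→Larsen+Zhao, Wed afternoon→Kapoor, Wed evening→Kapoor, Thu morning→Larsen+Zhao.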